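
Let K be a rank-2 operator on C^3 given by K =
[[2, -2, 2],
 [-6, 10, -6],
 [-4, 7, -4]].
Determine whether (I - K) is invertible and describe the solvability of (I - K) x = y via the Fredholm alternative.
(I - K) is invertible (det(I - K) = 3 ≠ 0), so for every y in C^3 the equation (I - K) x = y has a unique solution.

K has rank 2 and factors as K = U V^T = u1 v1^T + u2 v2^T with u1 = (2, 2, 2), v1 = (-1, 2, -1), u2 = (2, -2, -1), v2 = (2, -3, 2) (multiplying out reproduces the displayed K). The nonzero eigenvalues of U V^T coincide with those of the 2 x 2 matrix G = V^T U = [[v1·u1, v1·u2], [v2·u1, v2·u2]] = [[0, -5], [2, 8]], and by the Sylvester determinant identity det(I_3 - U V^T) = det(I_2 - V^T U) = det([[1, 5], [-2, -7]]) = (1)(-7) - (5)(-2) = 3. (Direct check: I - K =
[[-1, 2, -2],
 [6, -9, 6],
 [4, -7, 5]]
has determinant 3.) The finite-dimensional Fredholm alternative says: either (I - K) is invertible, or ker(I - K) ≠ {0} and then range(I - K) = ker((I - K)^*)^⊥, with dim ker(I - K) = dim ker((I - K)^*). Since det(I - K) ≠ 0, 1 is not an eigenvalue of K and ker(I - K) = {0}, so we are in the first case: for every y there is a unique x = (I - K)^(-1) y. (Explicitly, by the Woodbury identity, (I - U V^T)^(-1) = I + U (I_2 - G)^(-1) V^T.)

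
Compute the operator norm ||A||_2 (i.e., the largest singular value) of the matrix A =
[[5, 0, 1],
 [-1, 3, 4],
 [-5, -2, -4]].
||A||_2 ≈ 8.3737 (= sqrt(largest eigenvalue of A^T A))

||A||_2 = sigma_max(A) = sqrt(lambda_max(A^T A)). Form the symmetric matrix M = A^T A =
[[51, 7, 21],
 [7, 13, 20],
 [21, 20, 33]].
Its characteristic polynomial (trace, sum of principal 2x2 minors, determinant of M give the coefficients) is
  p(λ) = det(λ I - M) = λ^3 - 97λ^2 + 1885λ - 9.
No integer candidate from the rational root theorem (±divisors of 9) is a root, so the roots are irrational. The cubic discriminant is Δ = 6637740000 > 0, so there are three distinct real roots. p(0) = -9 and p(1) = 1780 have opposite signs, so a root lies in (0, 1); Newton's method refines it to λ ≈ 0.0048. p(26) = 1005 and p(27) = -144 have opposite signs, so a root lies in (26, 27); Newton's method refines it to λ ≈ 26.8763. p(70) = -359 and p(71) = 2760 have opposite signs, so a root lies in (70, 71); Newton's method refines it to λ ≈ 70.1189. Check (Vieta): the three roots sum to 97, matching tr M = 97.
So the eigenvalues of A^T A are ≈ 0.0048, 26.8763, 70.1189 (all ≥ 0, as they must be for A^T A). The largest is λ_max ≈ 70.1189, hence ||A||_2 = sqrt(λ_max) ≈ 8.3737.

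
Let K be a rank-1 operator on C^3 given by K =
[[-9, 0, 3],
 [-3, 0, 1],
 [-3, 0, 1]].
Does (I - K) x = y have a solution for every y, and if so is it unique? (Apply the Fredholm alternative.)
(I - K) is invertible (det(I - K) = 9 ≠ 0), so for every y in C^3 the equation (I - K) x = y has a unique solution.

K has rank 1, so it is an outer product K = u v^T: every row of K is a multiple of one row vector. Reading off the entries, u = (3, 1, 1) and v = (-3, 0, 1) (row i of K equals u_i·v^T). A rank-one matrix u v^T satisfies K u = u (v·u) and kills the (2)-dimensional subspace v^⊥, so its characteristic polynomial is lambda^2 (lambda - v·u) with v·u = tr K = -8. Hence the eigenvalues of I - K are 1 (multiplicity 2) and 1 - (-8) = 9, so det(I - K) = 9. (Direct check: I - K =
[[10, 0, -3],
 [3, 1, -1],
 [3, 0, 0]]
has determinant 9.) The finite-dimensional Fredholm alternative says: either (I - K) is invertible, or ker(I - K) ≠ {0} and then range(I - K) = ker((I - K)^*)^⊥, with dim ker(I - K) = dim ker((I - K)^*). Since det(I - K) ≠ 0, 1 is not an eigenvalue of K and ker(I - K) = {0}, so we are in the first case: for every y there is a unique x = (I - K)^(-1) y. Explicitly, by the Sherman–Morrison formula, (I - u v^T)^(-1) = I + u v^T/(1 - v·u), i.e. (I - K)^(-1) = I + K/(9).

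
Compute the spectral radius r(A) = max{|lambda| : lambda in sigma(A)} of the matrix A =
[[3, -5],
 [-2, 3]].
r(A) = (6 + sqrt(40))/2 ≈ 6.1623

The eigenvalues of A are the roots of its characteristic polynomial. With M = A (coefficients from the trace and determinant):
  p(λ) = det(λ I - M) = λ^2 - 6λ - 1.
For λ^2 - 6λ - 1 the discriminant is 40. It is nonnegative but not a perfect square, so the roots are real and irrational: λ = (6 ± sqrt(40))/2 ≈ 6.1623, -0.1623.
Thus the eigenvalues (to 4 decimals) are 6.1623 (modulus 6.1623); -0.1623 (modulus 0.1623). The spectral radius is the largest modulus: r(A) = (6 + sqrt(40))/2 ≈ 6.1623. (Cross-check: r(A) ≤ ||A||_2 ≈ 6.8541; equality holds whenever A is normal, though it can also hold for some non-normal A.)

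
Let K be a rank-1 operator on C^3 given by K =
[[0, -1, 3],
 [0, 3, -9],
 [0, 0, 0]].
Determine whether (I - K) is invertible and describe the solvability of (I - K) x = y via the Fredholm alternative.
(I - K) is invertible (det(I - K) = -2 ≠ 0), so for every y in C^3 the equation (I - K) x = y has a unique solution.

K has rank 1, so it is an outer product K = u v^T: every row of K is a multiple of one row vector. Reading off the entries, u = (-1, 3, 0) and v = (0, 1, -3) (row i of K equals u_i·v^T). A rank-one matrix u v^T satisfies K u = u (v·u) and kills the (2)-dimensional subspace v^⊥, so its characteristic polynomial is lambda^2 (lambda - v·u) with v·u = tr K = 3. Hence the eigenvalues of I - K are 1 (multiplicity 2) and 1 - (3) = -2, so det(I - K) = -2. (Direct check: I - K =
[[1, 1, -3],
 [0, -2, 9],
 [0, 0, 1]]
has determinant -2.) The finite-dimensional Fredholm alternative says: either (I - K) is invertible, or ker(I - K) ≠ {0} and then range(I - K) = ker((I - K)^*)^⊥, with dim ker(I - K) = dim ker((I - K)^*). Since det(I - K) ≠ 0, 1 is not an eigenvalue of K and ker(I - K) = {0}, so we are in the first case: for every y there is a unique x = (I - K)^(-1) y. Explicitly, by the Sherman–Morrison formula, (I - u v^T)^(-1) = I + u v^T/(1 - v·u), i.e. (I - K)^(-1) = I + K/(-2).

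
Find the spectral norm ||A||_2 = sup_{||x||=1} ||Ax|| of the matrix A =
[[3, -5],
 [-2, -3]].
||A||_2 = sqrt((47 + sqrt(765))/2) ≈ 6.1098 (= sqrt(largest eigenvalue of A^T A))

||A||_2 = sigma_max(A) = sqrt(lambda_max(A^T A)). Form the symmetric matrix M = A^T A =
[[13, -9],
 [-9, 34]].
Its characteristic polynomial (trace, determinant of M give the coefficients) is
  p(λ) = det(λ I - M) = λ^2 - 47λ + 361.
For λ^2 - 47λ + 361 the discriminant is 765. It is nonnegative but not a perfect square, so the roots are real and irrational: λ = (47 ± sqrt(765))/2 ≈ 37.3293, 9.6707.
So the eigenvalues of A^T A are ≈ 9.6707, 37.3293 (all ≥ 0, as they must be for A^T A). The largest is λ_max = (47 + sqrt(765))/2 ≈ 37.3293, hence ||A||_2 = sqrt(λ_max) = sqrt((47 + sqrt(765))/2) ≈ 6.1098.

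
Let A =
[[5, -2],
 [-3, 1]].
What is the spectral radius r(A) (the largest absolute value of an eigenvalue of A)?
r(A) = (6 + sqrt(40))/2 ≈ 6.1623

The eigenvalues of A are the roots of its characteristic polynomial. With M = A (coefficients from the trace and determinant):
  p(λ) = det(λ I - M) = λ^2 - 6λ - 1.
For λ^2 - 6λ - 1 the discriminant is 40. It is nonnegative but not a perfect square, so the roots are real and irrational: λ = (6 ± sqrt(40))/2 ≈ 6.1623, -0.1623.
Thus the eigenvalues (to 4 decimals) are 6.1623 (modulus 6.1623); -0.1623 (modulus 0.1623). The spectral radius is the largest modulus: r(A) = (6 + sqrt(40))/2 ≈ 6.1623. (Cross-check: r(A) ≤ ||A||_2 ≈ 6.2429; equality holds whenever A is normal, though it can also hold for some non-normal A.)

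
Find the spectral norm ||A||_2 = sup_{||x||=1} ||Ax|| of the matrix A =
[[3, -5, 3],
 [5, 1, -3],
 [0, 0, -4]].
||A||_2 ≈ 6.9759 (= sqrt(largest eigenvalue of A^T A))

||A||_2 = sigma_max(A) = sqrt(lambda_max(A^T A)). Form the symmetric matrix M = A^T A =
[[34, -10, -6],
 [-10, 26, -18],
 [-6, -18, 34]].
Its characteristic polynomial (trace, sum of principal 2x2 minors, determinant of M give the coefficients) is
  p(λ) = det(λ I - M) = λ^3 - 94λ^2 + 2464λ - 12544.
No integer candidate from the rational root theorem (±divisors of 12544) is a root, so the roots are irrational. The cubic discriminant is Δ = 180432896 > 0, so there are three distinct real roots. p(6) = -928 and p(7) = 441 have opposite signs, so a root lies in (6, 7); Newton's method refines it to λ ≈ 6.6658. p(38) = 224 and p(39) = -103 have opposite signs, so a root lies in (38, 39); Newton's method refines it to λ ≈ 38.6704. p(48) = -256 and p(49) = 147 have opposite signs, so a root lies in (48, 49); Newton's method refines it to λ ≈ 48.6638. Check (Vieta): the three roots sum to 94, matching tr M = 94.
So the eigenvalues of A^T A are ≈ 6.6658, 38.6704, 48.6638 (all ≥ 0, as they must be for A^T A). The largest is λ_max ≈ 48.6638, hence ||A||_2 = sqrt(λ_max) ≈ 6.9759.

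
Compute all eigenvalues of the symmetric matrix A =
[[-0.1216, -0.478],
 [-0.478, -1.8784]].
sigma(A) ≈ {-2, 0}

A is real symmetric, so its spectrum consists of real eigenvalues. Expanding the characteristic polynomial of the displayed matrix gives
  det(λ I - A) = p(λ) = λ^2 + (2)λ + (0).
Solving p(λ) = 0 yields eigenvalues ≈ -2, 0. (A is shown rounded to 4 decimals, so these recover the underlying integer eigenvalues to within that precision.)
Verification: the trace of A = -2 equals the sum of eigenvalues -2, and det(A) ≈ -0.0001 matches the eigenvalue product 0.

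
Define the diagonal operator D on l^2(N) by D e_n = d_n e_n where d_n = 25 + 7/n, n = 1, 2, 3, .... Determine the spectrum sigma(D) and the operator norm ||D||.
sigma(D) = {25 + 7/n : n ≥ 1} ∪ {25}; ||D|| = 32

A bounded diagonal operator on l^2 with diagonal entries d_n has spectrum equal to the closure of {d_n : n ≥ 1}: every d_n is an eigenvalue (with eigenvector e_n), so {d_n} ⊂ sigma(D); the spectrum is closed, so its closure is too; and for lambda not in the closure, (D - lambda I) has bounded inverse (the diagonal entries 1/(d_n - lambda) are bounded). For our sequence d_n = 25 + 7/n, n = 1, 2, 3, ...:
  - {d_n} = {25 + 7/n : n ≥ 1}; the only limit point is 25
  - closure = {25 + 7/n : n ≥ 1} ∪ {25}
For the norm: a diagonal operator has ||D|| = sup_n |d_n|. Here d_n = 25 + 7/n is positive and decreasing, so sup_n |d_n| = d_1 = 25 + 7 = 32. So ||D|| = 32.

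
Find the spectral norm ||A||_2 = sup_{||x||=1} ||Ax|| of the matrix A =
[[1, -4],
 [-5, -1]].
||A||_2 = sqrt((43 + sqrt(85))/2) ≈ 5.1098 (= sqrt(largest eigenvalue of A^T A))

||A||_2 = sigma_max(A) = sqrt(lambda_max(A^T A)). Form the symmetric matrix M = A^T A =
[[26, 1],
 [1, 17]].
Its characteristic polynomial (trace, determinant of M give the coefficients) is
  p(λ) = det(λ I - M) = λ^2 - 43λ + 441.
For λ^2 - 43λ + 441 the discriminant is 85. It is nonnegative but not a perfect square, so the roots are real and irrational: λ = (43 ± sqrt(85))/2 ≈ 26.1098, 16.8902.
So the eigenvalues of A^T A are ≈ 16.8902, 26.1098 (all ≥ 0, as they must be for A^T A). The largest is λ_max = (43 + sqrt(85))/2 ≈ 26.1098, hence ||A||_2 = sqrt(λ_max) = sqrt((43 + sqrt(85))/2) ≈ 5.1098.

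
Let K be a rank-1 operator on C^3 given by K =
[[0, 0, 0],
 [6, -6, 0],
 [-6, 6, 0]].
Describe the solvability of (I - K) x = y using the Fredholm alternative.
(I - K) is invertible (det(I - K) = 7 ≠ 0), so for every y in C^3 the equation (I - K) x = y has a unique solution.

K has rank 1, so it is an outer product K = u v^T: every row of K is a multiple of one row vector. Reading off the entries, u = (0, -2, 2) and v = (-3, 3, 0) (row i of K equals u_i·v^T). A rank-one matrix u v^T satisfies K u = u (v·u) and kills the (2)-dimensional subspace v^⊥, so its characteristic polynomial is lambda^2 (lambda - v·u) with v·u = tr K = -6. Hence the eigenvalues of I - K are 1 (multiplicity 2) and 1 - (-6) = 7, so det(I - K) = 7. (Direct check: I - K =
[[1, 0, 0],
 [-6, 7, 0],
 [6, -6, 1]]
has determinant 7.) The finite-dimensional Fredholm alternative says: either (I - K) is invertible, or ker(I - K) ≠ {0} and then range(I - K) = ker((I - K)^*)^⊥, with dim ker(I - K) = dim ker((I - K)^*). Since det(I - K) ≠ 0, 1 is not an eigenvalue of K and ker(I - K) = {0}, so we are in the first case: for every y there is a unique x = (I - K)^(-1) y. Explicitly, by the Sherman–Morrison formula, (I - u v^T)^(-1) = I + u v^T/(1 - v·u), i.e. (I - K)^(-1) = I + K/(7).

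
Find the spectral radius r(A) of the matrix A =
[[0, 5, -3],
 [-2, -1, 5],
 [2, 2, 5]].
r(A) ≈ 6.4178

The eigenvalues of A are the roots of its characteristic polynomial. With M = A (coefficients from the trace, the sum of principal 2x2 minors, and det A):
  p(λ) = det(λ I - M) = λ^3 - 4λ^2 + λ - 106.
No integer candidate from the rational root theorem (±divisors of 106) is a root, so the roots are irrational. The cubic discriminant is Δ = -322864 < 0, so there is one real root and a complex-conjugate pair. p(6) = -28 and p(7) = 48 have opposite signs, so a root lies in (6, 7); Newton's method refines it to λ ≈ 6.4178. Dividing out (λ - (6.4178)) leaves approximately λ^2 + 2.4178λ + 16.5167. For λ^2 + 2.4178λ + 16.5167 the discriminant is -60.221. It is negative, so the remaining roots are the complex-conjugate pair λ ≈ -1.2089 ± 3.8801i. Their product equals the constant term, so |λ|^2 ≈ 16.5167 and |λ| ≈ 4.0641.
Thus the eigenvalues (to 4 decimals) are 6.4178 (modulus 6.4178); -1.2089 ± 3.8801i (modulus 4.0641). The spectral radius is the largest modulus: r(A) ≈ 6.4178. (Cross-check: r(A) ≤ ||A||_2 ≈ 7.885; equality holds whenever A is normal, though it can also hold for some non-normal A.)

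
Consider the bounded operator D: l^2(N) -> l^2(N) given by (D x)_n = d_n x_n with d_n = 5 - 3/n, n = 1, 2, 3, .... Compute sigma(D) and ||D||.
sigma(D) = {5 - 3/n : n ≥ 1} ∪ {5}; ||D|| = 5

A bounded diagonal operator on l^2 with diagonal entries d_n has spectrum equal to the closure of {d_n : n ≥ 1}: every d_n is an eigenvalue (with eigenvector e_n), so {d_n} ⊂ sigma(D); the spectrum is closed, so its closure is too; and for lambda not in the closure, (D - lambda I) has bounded inverse (the diagonal entries 1/(d_n - lambda) are bounded). For our sequence d_n = 5 - 3/n, n = 1, 2, 3, ...:
  - {d_n} = {5 - 3/n : n ≥ 1}; the only limit point is 5
  - closure = {5 - 3/n : n ≥ 1} ∪ {5}
For the norm: a diagonal operator has ||D|| = sup_n |d_n|. Here d_n = 5 - 3/n increases monotonically from d_1 = 2 toward 5, with all terms in [2, 5); so sup_n |d_n| = 5 (the supremum is the limit, not attained). So ||D|| = 5.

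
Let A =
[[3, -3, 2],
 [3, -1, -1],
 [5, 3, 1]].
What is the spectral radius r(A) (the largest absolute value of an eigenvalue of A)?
r(A) ≈ 5.0641

The eigenvalues of A are the roots of its characteristic polynomial. With M = A (coefficients from the trace, the sum of principal 2x2 minors, and det A):
  p(λ) = det(λ I - M) = λ^3 - 3λ^2 + λ - 58.
No integer candidate from the rational root theorem (±divisors of 58) is a root, so the roots are irrational. The cubic discriminant is Δ = -93955 < 0, so there is one real root and a complex-conjugate pair. p(5) = -3 and p(6) = 56 have opposite signs, so a root lies in (5, 6); Newton's method refines it to λ ≈ 5.0641. Dividing out (λ - (5.0641)) leaves approximately λ^2 + 2.0641λ + 11.4531. For λ^2 + 2.0641λ + 11.4531 the discriminant is -41.5517. It is negative, so the remaining roots are the complex-conjugate pair λ ≈ -1.0321 ± 3.223i. Their product equals the constant term, so |λ|^2 ≈ 11.4531 and |λ| ≈ 3.3842.
Thus the eigenvalues (to 4 decimals) are 5.0641 (modulus 5.0641); -1.0321 ± 3.223i (modulus 3.3842). The spectral radius is the largest modulus: r(A) ≈ 5.0641. (Cross-check: r(A) ≤ ||A||_2 ≈ 6.7011; equality holds whenever A is normal, though it can also hold for some non-normal A.)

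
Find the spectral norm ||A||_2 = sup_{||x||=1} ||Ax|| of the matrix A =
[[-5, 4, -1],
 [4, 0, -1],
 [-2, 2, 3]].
||A||_2 ≈ 7.7547 (= sqrt(largest eigenvalue of A^T A))

||A||_2 = sigma_max(A) = sqrt(lambda_max(A^T A)). Form the symmetric matrix M = A^T A =
[[45, -24, -5],
 [-24, 20, 2],
 [-5, 2, 11]].
Its characteristic polynomial (trace, sum of principal 2x2 minors, determinant of M give the coefficients) is
  p(λ) = det(λ I - M) = λ^3 - 76λ^2 + 1010λ - 3364.
No integer candidate from the rational root theorem (±divisors of 3364) is a root, so the roots are irrational. The cubic discriminant is Δ = 206458672 > 0, so there are three distinct real roots. p(5) = -89 and p(6) = 176 have opposite signs, so a root lies in (5, 6); Newton's method refines it to λ ≈ 5.2895. p(10) = 136 and p(11) = -119 have opposite signs, so a root lies in (10, 11); Newton's method refines it to λ ≈ 10.5759. p(60) = -364 and p(61) = 2431 have opposite signs, so a root lies in (60, 61); Newton's method refines it to λ ≈ 60.1346. Check (Vieta): the three roots sum to 76, matching tr M = 76.
So the eigenvalues of A^T A are ≈ 5.2895, 10.5759, 60.1346 (all ≥ 0, as they must be for A^T A). The largest is λ_max ≈ 60.1346, hence ||A||_2 = sqrt(λ_max) ≈ 7.7547.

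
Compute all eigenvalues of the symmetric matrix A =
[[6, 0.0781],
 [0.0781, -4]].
sigma(A) ≈ {-4, 6}

A is real symmetric, so its spectrum consists of real eigenvalues. Expanding the characteristic polynomial of the displayed matrix gives
  det(λ I - A) = p(λ) = λ^2 + (-2)λ + (-24).
Solving p(λ) = 0 yields eigenvalues ≈ -4, 6. (A is shown rounded to 4 decimals, so these recover the underlying integer eigenvalues to within that precision.)
Verification: the trace of A = 2 equals the sum of eigenvalues 2, and det(A) ≈ -24.0001 matches the eigenvalue product -24.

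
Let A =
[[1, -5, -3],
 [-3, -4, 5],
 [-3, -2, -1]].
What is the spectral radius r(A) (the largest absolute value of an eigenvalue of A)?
r(A) ≈ 5.0929

The eigenvalues of A are the roots of its characteristic polynomial. With M = A (coefficients from the trace, the sum of principal 2x2 minors, and det A):
  p(λ) = det(λ I - M) = λ^3 + 4λ^2 - 15λ - 122.
No integer candidate from the rational root theorem (±divisors of 122) is a root, so the roots are irrational. The cubic discriminant is Δ = -221776 < 0, so there is one real root and a complex-conjugate pair. p(4) = -54 and p(5) = 28 have opposite signs, so a root lies in (4, 5); Newton's method refines it to λ ≈ 4.7036. Dividing out (λ - (4.7036)) leaves approximately λ^2 + 8.7036λ + 25.9378. For λ^2 + 8.7036λ + 25.9378 the discriminant is -27.9991. It is negative, so the remaining roots are the complex-conjugate pair λ ≈ -4.3518 ± 2.6457i. Their product equals the constant term, so |λ|^2 ≈ 25.9378 and |λ| ≈ 5.0929.
Thus the eigenvalues (to 4 decimals) are 4.7036 (modulus 4.7036); -4.3518 ± 2.6457i (modulus 5.0929). The spectral radius is the largest modulus: r(A) ≈ 5.0929. (Cross-check: r(A) ≤ ||A||_2 ≈ 7.4103; equality holds whenever A is normal, though it can also hold for some non-normal A.)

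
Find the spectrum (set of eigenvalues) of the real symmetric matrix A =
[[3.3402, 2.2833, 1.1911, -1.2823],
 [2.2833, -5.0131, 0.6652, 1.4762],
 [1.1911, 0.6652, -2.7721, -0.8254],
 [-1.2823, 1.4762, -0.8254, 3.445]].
sigma(A) ≈ {-6, -3, 3, 5}

A is real symmetric, so its spectrum consists of real eigenvalues. Expanding the characteristic polynomial of the displayed matrix gives
  det(λ I - A) = p(λ) = λ^4 + (1)λ^3 + (-39)λ^2 + (-9)λ + (270).
Solving p(λ) = 0 yields eigenvalues ≈ -6, -3, 3, 5. (A is shown rounded to 4 decimals, so these recover the underlying integer eigenvalues to within that precision.)
Verification: the trace of A = -1 equals the sum of eigenvalues -1, and det(A) ≈ 269.9996 matches the eigenvalue product 270.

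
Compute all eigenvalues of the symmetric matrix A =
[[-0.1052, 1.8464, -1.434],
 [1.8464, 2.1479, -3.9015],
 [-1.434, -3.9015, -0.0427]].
sigma(A) ≈ {-3, -1, 6}

A is real symmetric, so its spectrum consists of real eigenvalues. Expanding the characteristic polynomial of the displayed matrix gives
  det(λ I - A) = p(λ) = λ^3 + (-2)λ^2 + (-21)λ + (-18).
Solving p(λ) = 0 yields eigenvalues ≈ -3, -1, 6. (A is shown rounded to 4 decimals, so these recover the underlying integer eigenvalues to within that precision.)
Verification: the trace of A = 2 equals the sum of eigenvalues 2, and det(A) ≈ 18.0000 matches the eigenvalue product 18.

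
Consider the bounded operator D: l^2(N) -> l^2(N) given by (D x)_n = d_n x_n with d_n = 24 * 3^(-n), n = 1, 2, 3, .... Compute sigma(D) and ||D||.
sigma(D) = {24 * 3^(-n) : n ≥ 1} ∪ {0}; ||D|| = 8

A bounded diagonal operator on l^2 with diagonal entries d_n has spectrum equal to the closure of {d_n : n ≥ 1}: every d_n is an eigenvalue (with eigenvector e_n), so {d_n} ⊂ sigma(D); the spectrum is closed, so its closure is too; and for lambda not in the closure, (D - lambda I) has bounded inverse (the diagonal entries 1/(d_n - lambda) are bounded). For our sequence d_n = 24 * 3^(-n), n = 1, 2, 3, ...:
  - {d_n} = {24 * 3^(-n) : n ≥ 1}; the only limit point is 0
  - closure = {24 * 3^(-n) : n ≥ 1} ∪ {0}
For the norm: a diagonal operator has ||D|| = sup_n |d_n|. Here d_n = 24 * 3^(-n) is positive and decreasing, so sup_n |d_n| = d_1 = 24/3 = 8. So ||D|| = 8.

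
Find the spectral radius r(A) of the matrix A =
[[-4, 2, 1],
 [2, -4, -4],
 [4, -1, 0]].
r(A) ≈ 7.5024

The eigenvalues of A are the roots of its characteristic polynomial. With M = A (coefficients from the trace, the sum of principal 2x2 minors, and det A):
  p(λ) = det(λ I - M) = λ^3 + 8λ^2 + 4λ + 2.
No integer candidate from the rational root theorem (±divisors of 2) is a root, so the roots are irrational. The cubic discriminant is Δ = -2284 < 0, so there is one real root and a complex-conjugate pair. p(-8) = -30 and p(-7) = 23 have opposite signs, so a root lies in (-8, -7); Newton's method refines it to λ ≈ -7.5024. Dividing out (λ - (-7.5024)) leaves approximately λ^2 + 0.4976λ + 0.2666. For λ^2 + 0.4976λ + 0.2666 the discriminant is -0.8187. It is negative, so the remaining roots are the complex-conjugate pair λ ≈ -0.2488 ± 0.4524i. Their product equals the constant term, so |λ|^2 ≈ 0.2666 and |λ| ≈ 0.5163.
Thus the eigenvalues (to 4 decimals) are -7.5024 (modulus 7.5024); -0.2488 ± 0.4524i (modulus 0.5163). The spectral radius is the largest modulus: r(A) ≈ 7.5024. (Cross-check: r(A) ≤ ||A||_2 ≈ 7.722; equality holds whenever A is normal, though it can also hold for some non-normal A.)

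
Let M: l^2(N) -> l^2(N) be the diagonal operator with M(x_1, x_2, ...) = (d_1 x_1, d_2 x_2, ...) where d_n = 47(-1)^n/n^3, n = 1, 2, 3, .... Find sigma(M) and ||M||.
sigma(M) = {47(-1)^n/n^3 : n ≥ 1} ∪ {0}; ||M|| = 47

A bounded diagonal operator on l^2 with diagonal entries d_n has spectrum equal to the closure of {d_n : n ≥ 1}: every d_n is an eigenvalue (with eigenvector e_n), so {d_n} ⊂ sigma(M); the spectrum is closed, so its closure is too; and for lambda not in the closure, (M - lambda I) has bounded inverse (the diagonal entries 1/(d_n - lambda) are bounded). For our sequence d_n = 47(-1)^n/n^3, n = 1, 2, 3, ...:
  - {d_n} = {47(-1)^n/n^3 : n ≥ 1}; the only limit point is 0
  - closure = {47(-1)^n/n^3 : n ≥ 1} ∪ {0}
For the norm: a diagonal operator has ||M|| = sup_n |d_n|. Here |d_n| = 47/n^3 is decreasing, so sup_n |d_n| = |d_1| = 47. So ||M|| = 47.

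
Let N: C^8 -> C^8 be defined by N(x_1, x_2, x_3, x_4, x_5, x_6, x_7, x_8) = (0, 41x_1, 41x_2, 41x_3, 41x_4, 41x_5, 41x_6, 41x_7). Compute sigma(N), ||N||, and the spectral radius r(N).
sigma(N) = {0}; ||N|| = 41; r(N) = 0. (N is nilpotent with N^8 = 0.)

On C^8, N is a strictly lower-triangular matrix with 41 on the subdiagonal and zeros elsewhere, so its characteristic polynomial is lambda^8 and every eigenvalue is 0: sigma(N) = {0}. For the operator norm, N e_i = 41e_{i+1} for i = 1, ..., 7 and N e_8 = 0, so the singular values of N are 41 (with multiplicity 7) and 0; hence ||N|| = 41. The spectral radius r(N) = max|lambda| = 0. Note ||N|| > r(N) — characteristic of non-normal nilpotent operators. Indeed N^8 = 0.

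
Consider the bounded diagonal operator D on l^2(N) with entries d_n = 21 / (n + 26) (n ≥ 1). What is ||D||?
||D|| = 7/9 (attained at n = 1)

For D diagonal, ||D|| = sup_n |d_n| = sup_n 21/(n + 26). This is positive and strictly decreasing in n, so the supremum is attained at n = 1: d_1 = 21/(1 + 26) = 7/9. Hence ||D|| = 7/9.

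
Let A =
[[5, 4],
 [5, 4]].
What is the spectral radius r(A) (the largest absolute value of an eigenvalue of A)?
r(A) = 9

The eigenvalues of A are the roots of its characteristic polynomial. With M = A (coefficients from the trace and determinant):
  p(λ) = det(λ I - M) = λ^2 - 9λ.
For λ^2 - 9λ the discriminant is 81. It is a perfect square (9^2), so the roots are rational: λ = (9 ± 9)/2 = 9, 0.
Thus the eigenvalues (to 4 decimals) are 9 (modulus 9); 0 (modulus 0). The spectral radius is the largest modulus: r(A) = 9. (Cross-check: r(A) ≤ ||A||_2 ≈ 9.0554; equality holds whenever A is normal, though it can also hold for some non-normal A.)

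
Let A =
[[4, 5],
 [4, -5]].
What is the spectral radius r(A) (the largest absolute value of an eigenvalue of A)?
r(A) = (1 + sqrt(161))/2 ≈ 6.8443

The eigenvalues of A are the roots of its characteristic polynomial. With M = A (coefficients from the trace and determinant):
  p(λ) = det(λ I - M) = λ^2 + λ - 40.
For λ^2 + λ - 40 the discriminant is 161. It is nonnegative but not a perfect square, so the roots are real and irrational: λ = (-1 ± sqrt(161))/2 ≈ 5.8443, -6.8443.
Thus the eigenvalues (to 4 decimals) are 5.8443 (modulus 5.8443); -6.8443 (modulus 6.8443). The spectral radius is the largest modulus: r(A) = (1 + sqrt(161))/2 ≈ 6.8443. (Cross-check: r(A) ≤ ||A||_2 ≈ 7.0711; equality holds whenever A is normal, though it can also hold for some non-normal A.)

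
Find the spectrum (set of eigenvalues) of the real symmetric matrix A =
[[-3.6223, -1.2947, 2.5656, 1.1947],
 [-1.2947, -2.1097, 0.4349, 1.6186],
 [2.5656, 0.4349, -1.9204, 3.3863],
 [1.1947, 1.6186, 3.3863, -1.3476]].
sigma(A) ≈ {-6, -5, -1, 3}

A is real symmetric, so its spectrum consists of real eigenvalues. Expanding the characteristic polynomial of the displayed matrix gives
  det(λ I - A) = p(λ) = λ^4 + (9)λ^3 + (5)λ^2 + (-93)λ + (-90).
Solving p(λ) = 0 yields eigenvalues ≈ -6, -5, -1, 3. (A is shown rounded to 4 decimals, so these recover the underlying integer eigenvalues to within that precision.)
Verification: the trace of A = -9 equals the sum of eigenvalues -9, and det(A) ≈ -90.0009 matches the eigenvalue product -90.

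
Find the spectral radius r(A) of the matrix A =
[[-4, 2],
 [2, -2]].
r(A) = (6 + sqrt(20))/2 ≈ 5.2361

The eigenvalues of A are the roots of its characteristic polynomial. With M = A (coefficients from the trace and determinant):
  p(λ) = det(λ I - M) = λ^2 + 6λ + 4.
For λ^2 + 6λ + 4 the discriminant is 20. It is nonnegative but not a perfect square, so the roots are real and irrational: λ = (-6 ± sqrt(20))/2 ≈ -0.7639, -5.2361.
Thus the eigenvalues (to 4 decimals) are -0.7639 (modulus 0.7639); -5.2361 (modulus 5.2361). The spectral radius is the largest modulus: r(A) = (6 + sqrt(20))/2 ≈ 5.2361. (Cross-check: r(A) ≤ ||A||_2 ≈ 5.2361; equality holds whenever A is normal, though it can also hold for some non-normal A.)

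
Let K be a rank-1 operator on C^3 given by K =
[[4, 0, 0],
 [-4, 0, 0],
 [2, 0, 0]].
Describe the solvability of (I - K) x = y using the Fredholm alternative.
(I - K) is invertible (det(I - K) = -3 ≠ 0), so for every y in C^3 the equation (I - K) x = y has a unique solution.

K has rank 1, so it is an outer product K = u v^T: every row of K is a multiple of one row vector. Reading off the entries, u = (2, -2, 1) and v = (2, 0, 0) (row i of K equals u_i·v^T). A rank-one matrix u v^T satisfies K u = u (v·u) and kills the (2)-dimensional subspace v^⊥, so its characteristic polynomial is lambda^2 (lambda - v·u) with v·u = tr K = 4. Hence the eigenvalues of I - K are 1 (multiplicity 2) and 1 - (4) = -3, so det(I - K) = -3. (Direct check: I - K =
[[-3, 0, 0],
 [4, 1, 0],
 [-2, 0, 1]]
has determinant -3.) The finite-dimensional Fredholm alternative says: either (I - K) is invertible, or ker(I - K) ≠ {0} and then range(I - K) = ker((I - K)^*)^⊥, with dim ker(I - K) = dim ker((I - K)^*). Since det(I - K) ≠ 0, 1 is not an eigenvalue of K and ker(I - K) = {0}, so we are in the first case: for every y there is a unique x = (I - K)^(-1) y. Explicitly, by the Sherman–Morrison formula, (I - u v^T)^(-1) = I + u v^T/(1 - v·u), i.e. (I - K)^(-1) = I + K/(-3).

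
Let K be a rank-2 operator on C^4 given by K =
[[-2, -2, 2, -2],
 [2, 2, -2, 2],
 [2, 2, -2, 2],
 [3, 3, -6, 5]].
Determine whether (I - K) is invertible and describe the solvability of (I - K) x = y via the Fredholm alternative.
(I - K) is singular (det(I - K) = 0, i.e. 1 ∈ sigma(K)). (I - K) x = y is solvable iff y ⊥ ker((I - K)^*) = span{(-1, -1, -2, 1)}, i.e. iff -y_1 - y_2 - 2y_3 + y_4 = 0. When solvable, x is determined up to adding multiples of (2, -2, -2, -3) (ker(I - K) = span{(2, -2, -2, -3)}, dimension 1).

K has rank 2 and factors as K = U V^T = u1 v1^T + u2 v2^T with u1 = (-1, 1, 1, 2), v1 = (2, 2, -2, 2), u2 = (0, 0, 0, 1), v2 = (-1, -1, -2, 1) (multiplying out reproduces the displayed K). The nonzero eigenvalues of U V^T coincide with those of the 2 x 2 matrix G = V^T U = [[v1·u1, v1·u2], [v2·u1, v2·u2]] = [[2, 2], [0, 1]], and by the Sylvester determinant identity det(I_4 - U V^T) = det(I_2 - V^T U) = det([[-1, -2], [0, 0]]) = (-1)(0) - (-2)(0) = 0. (Direct check: I - K =
[[3, 2, -2, 2],
 [-2, -1, 2, -2],
 [-2, -2, 3, -2],
 [-3, -3, 6, -4]]
has determinant 0.) So 1 is an eigenvalue of K and (I - K) is not invertible. The finite-dimensional Fredholm alternative says: either (I - K) is invertible, or ker(I - K) ≠ {0} and then range(I - K) = ker((I - K)^*)^⊥, with dim ker(I - K) = dim ker((I - K)^*). We are in the second case, so we compute both kernels via the 2 x 2 reduction. If (I - U V^T) x = 0 then x = U (V^T x) lies in the column space of U; writing x = U b gives U (I_2 - G) b = 0, and since u1, u2 are independent, (I_2 - G) b = 0. With I_2 - G = [[-1, -2], [0, 0]] (singular, as its determinant is 0) a null vector is b = (-2, 1), so ker(I - K) = span{-2·u1 + (1)·u2} = span{(2, -2, -2, -3)}. For the adjoint, (I - K)^* = I - K^T = I - V U^T, and the same argument gives ker((I - K)^*) = {V a : (I_2 - G)^T a = 0}; (I_2 - G)^T = [[-1, 0], [-2, 0]] has null vector a = (0, 1), so ker((I - K)^*) = span{0·v1 + (1)·v2} = span{(-1, -1, -2, 1)}. (Both kernels are 1-dimensional, matching rank(I - K) = 3.) Therefore (I - K) x = y is solvable iff <y, (-1, -1, -2, 1)> = 0, i.e. iff -y_1 - y_2 - 2y_3 + y_4 = 0; when solvable the solution set is the line x_p + c·(2, -2, -2, -3), c ∈ C.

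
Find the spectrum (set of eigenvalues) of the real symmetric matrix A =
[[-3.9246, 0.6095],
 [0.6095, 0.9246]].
sigma(A) ≈ {-4, 1}

A is real symmetric, so its spectrum consists of real eigenvalues. Expanding the characteristic polynomial of the displayed matrix gives
  det(λ I - A) = p(λ) = λ^2 + (3)λ + (-4).
Solving p(λ) = 0 yields eigenvalues ≈ -4, 1. (A is shown rounded to 4 decimals, so these recover the underlying integer eigenvalues to within that precision.)
Verification: the trace of A = -3 equals the sum of eigenvalues -3, and det(A) ≈ -4.0002 matches the eigenvalue product -4.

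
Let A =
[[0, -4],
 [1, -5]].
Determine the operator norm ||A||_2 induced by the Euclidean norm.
||A||_2 = sqrt((42 + sqrt(1700))/2) ≈ 6.451 (= sqrt(largest eigenvalue of A^T A))

||A||_2 = sigma_max(A) = sqrt(lambda_max(A^T A)). Form the symmetric matrix M = A^T A =
[[1, -5],
 [-5, 41]].
Its characteristic polynomial (trace, determinant of M give the coefficients) is
  p(λ) = det(λ I - M) = λ^2 - 42λ + 16.
For λ^2 - 42λ + 16 the discriminant is 1700. It is nonnegative but not a perfect square, so the roots are real and irrational: λ = (42 ± sqrt(1700))/2 ≈ 41.6155, 0.3845.
So the eigenvalues of A^T A are ≈ 0.3845, 41.6155 (all ≥ 0, as they must be for A^T A). The largest is λ_max = (42 + sqrt(1700))/2 ≈ 41.6155, hence ||A||_2 = sqrt(λ_max) = sqrt((42 + sqrt(1700))/2) ≈ 6.451.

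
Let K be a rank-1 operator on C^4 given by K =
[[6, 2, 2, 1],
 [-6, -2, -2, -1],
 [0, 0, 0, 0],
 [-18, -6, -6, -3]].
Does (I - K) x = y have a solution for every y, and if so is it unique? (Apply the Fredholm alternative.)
(I - K) is singular (det(I - K) = 0, i.e. 1 ∈ sigma(K)). (I - K) x = y is solvable iff y ⊥ ker((I - K)^*) = span{(6, 2, 2, 1)}, i.e. iff 6y_1 + 2y_2 + 2y_3 + y_4 = 0. When solvable, the solutions are x = y + c·(1, -1, 0, -3), c arbitrary (ker(I - K) = span{(1, -1, 0, -3)}, dimension 1).

K has rank 1, so it is an outer product K = u v^T: every row of K is a multiple of one row vector. Reading off the entries, u = (1, -1, 0, -3) and v = (6, 2, 2, 1) (row i of K equals u_i·v^T). A rank-one matrix u v^T satisfies K u = u (v·u) and kills the (3)-dimensional subspace v^⊥, so its characteristic polynomial is lambda^3 (lambda - v·u) with v·u = tr K = 1. Hence the eigenvalues of I - K are 1 (multiplicity 3) and 1 - (1) = 0, so det(I - K) = 0. (Direct check: I - K =
[[-5, -2, -2, -1],
 [6, 3, 2, 1],
 [0, 0, 1, 0],
 [18, 6, 6, 4]]
has determinant 0.) So 1 is an eigenvalue of K and (I - K) is not invertible. The finite-dimensional Fredholm alternative says: either (I - K) is invertible, or ker(I - K) ≠ {0} and then range(I - K) = ker((I - K)^*)^⊥, with dim ker(I - K) = dim ker((I - K)^*). We are in the second case, so we need both kernels. Kernel of I - K: (I - K) u = u - u (v·u) = u - u = 0, so ker(I - K) = span{u} = span{(1, -1, 0, -3)} (it is exactly 1-dimensional because rank(I - K) = 3). Kernel of the adjoint: K is real, so (I - K)^* = I - K^T = I - v u^T, and (I - v u^T) v = v - v (u·v) = 0; hence ker((I - K)^*) = span{v} = span{(6, 2, 2, 1)}. Therefore (I - K) x = y is solvable iff <y, v> = 0, i.e. iff 6y_1 + 2y_2 + 2y_3 + y_4 = 0. When this holds, K y = u (v·y) = 0, so (I - K) y = y and x = y is a particular solution; the full solution set is the line x = y + c·u = y + c·(1, -1, 0, -3), c ∈ C.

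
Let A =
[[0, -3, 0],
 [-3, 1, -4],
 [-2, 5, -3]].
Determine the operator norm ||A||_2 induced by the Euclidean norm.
||A||_2 ≈ 7.717 (= sqrt(largest eigenvalue of A^T A))

||A||_2 = sigma_max(A) = sqrt(lambda_max(A^T A)). Form the symmetric matrix M = A^T A =
[[13, -13, 18],
 [-13, 35, -19],
 [18, -19, 25]].
Its characteristic polynomial (trace, sum of principal 2x2 minors, determinant of M give the coefficients) is
  p(λ) = det(λ I - M) = λ^3 - 73λ^2 + 801λ - 9.
No integer candidate from the rational root theorem (±divisors of 9) is a root, so the roots are irrational. The cubic discriminant is Δ = 1358867952 > 0, so there are three distinct real roots. p(0) = -9 and p(1) = 720 have opposite signs, so a root lies in (0, 1); Newton's method refines it to λ ≈ 0.0112. p(13) = 264 and p(14) = -359 have opposite signs, so a root lies in (13, 14); Newton's method refines it to λ ≈ 13.4366. p(59) = -1484 and p(60) = 1251 have opposite signs, so a root lies in (59, 60); Newton's method refines it to λ ≈ 59.5521. Check (Vieta): the three roots sum to 73, matching tr M = 73.
So the eigenvalues of A^T A are ≈ 0.0112, 13.4366, 59.5521 (all ≥ 0, as they must be for A^T A). The largest is λ_max ≈ 59.5521, hence ||A||_2 = sqrt(λ_max) ≈ 7.717.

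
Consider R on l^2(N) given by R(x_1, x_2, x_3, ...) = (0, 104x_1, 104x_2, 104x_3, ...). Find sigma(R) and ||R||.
sigma(R) = closed disk {z in C : |z| ≤ 104}; ||R|| = 104

Note R = 104·U where U is the unit right shift (U x)_k = x_{k-1} (with x_0 := 0); so ||R|| = 104||U|| and sigma(R) = 104·sigma(U). ||R x||^2 = sum_{k≥1} |104x_k|^2 = 10816||x||^2, so ||R|| = 104 and sigma(R) ⊂ {|z| ≤ 104}. For any |lambda| < 104, the equation (R - lambda I) x = 0 forces x_1 = 0, then 104x_k = lambda x_{k+1} ⇒ x = 0, so R has no eigenvalues. But (R - lambda I) is not surjective for |lambda| < 104: solving (R - lambda I) x = e_1 would require x_n proportional to (lambda/104)^(-n), which is not in l^2. So every |lambda| < 104 lies in the residual spectrum. The boundary |lambda| = 104 is in the approximate point spectrum (the spectrum is closed). Hence sigma(R) is the closed disk of radius 104.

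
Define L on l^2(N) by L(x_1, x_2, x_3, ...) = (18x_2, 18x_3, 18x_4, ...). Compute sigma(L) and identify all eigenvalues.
sigma(L) = closed disk {z in C : |z| ≤ 18}; sigma_p(L) = open disk {z in C : |z| < 18}

Note L = 18·V where V is the unit left shift (V x)_k = x_{k+1}; so sigma(L) = 18·sigma(V) and ||L|| = 18||V||. ||L x||^2 = 324sum_{k≥2} |x_k|^2 ≤ 324||x||^2, with equality on {x : x_1 = 0}, so ||L|| = 18. For any lambda with |lambda| < 18, set r = lambda/18 (|r| < 1); the vector x = (1, r, r^2, ...) is in l^2 and satisfies L x = 18(r, r^2, ...) = lambda x, so lambda is an eigenvalue. On the boundary |lambda| = 18 the geometric series diverges, so no l^2 eigenvector exists, but these lambda lie in the approximate point spectrum. Hence sigma(L) is the closed disk of radius 18 and sigma_p(L) is the open disk.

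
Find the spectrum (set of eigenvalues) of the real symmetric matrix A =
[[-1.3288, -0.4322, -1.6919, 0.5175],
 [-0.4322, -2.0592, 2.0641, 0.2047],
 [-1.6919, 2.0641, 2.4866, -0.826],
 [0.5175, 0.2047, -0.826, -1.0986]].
sigma(A) ≈ {-3, -2, -1, 4}

A is real symmetric, so its spectrum consists of real eigenvalues. Expanding the characteristic polynomial of the displayed matrix gives
  det(λ I - A) = p(λ) = λ^4 + (2)λ^3 + (-13)λ^2 + (-38)λ + (-24).
Solving p(λ) = 0 yields eigenvalues ≈ -3, -2, -1, 4. (A is shown rounded to 4 decimals, so these recover the underlying integer eigenvalues to within that precision.)
Verification: the trace of A = -2 equals the sum of eigenvalues -2, and det(A) ≈ -23.9992 matches the eigenvalue product -24.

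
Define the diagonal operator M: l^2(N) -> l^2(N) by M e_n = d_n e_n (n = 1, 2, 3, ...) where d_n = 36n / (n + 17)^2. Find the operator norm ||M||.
||M|| = 9/17 (attained at n = 17)

For M diagonal, ||M|| = sup_n |d_n|. Treat f(x) = 36x / (x + 17)^2 for real x > 0. By the quotient rule, f'(x) = 36(17 - x)/(x + 17)^3, which is positive for x < 17 and negative for x > 17. So f has a unique maximum at x = 17, and since 17 is a positive integer, the supremum over n ≥ 1 is attained at n = 17: d_17 = 36·17/(17 + 17)^2 = 36·17/1156 = 9/17. Hence ||M|| = 9/17.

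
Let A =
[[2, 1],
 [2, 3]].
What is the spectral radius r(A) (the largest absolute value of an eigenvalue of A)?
r(A) = 4

The eigenvalues of A are the roots of its characteristic polynomial. With M = A (coefficients from the trace and determinant):
  p(λ) = det(λ I - M) = λ^2 - 5λ + 4.
For λ^2 - 5λ + 4 the discriminant is 9. It is a perfect square (3^2), so the roots are rational: λ = (5 ± 3)/2 = 4, 1.
Thus the eigenvalues (to 4 decimals) are 4 (modulus 4); 1 (modulus 1). The spectral radius is the largest modulus: r(A) = 4. (Cross-check: r(A) ≤ ||A||_2 ≈ 4.1306; equality holds whenever A is normal, though it can also hold for some non-normal A.)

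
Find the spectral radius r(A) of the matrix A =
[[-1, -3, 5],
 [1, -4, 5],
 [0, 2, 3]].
r(A) ≈ 4.3347

The eigenvalues of A are the roots of its characteristic polynomial. With M = A (coefficients from the trace, the sum of principal 2x2 minors, and det A):
  p(λ) = det(λ I - M) = λ^3 + 2λ^2 - 18λ - 41.
No integer candidate from the rational root theorem (±divisors of 41) is a root, so the roots are irrational. The cubic discriminant is Δ = 7117 > 0, so there are three distinct real roots. p(-4) = -1 and p(-3) = 4 have opposite signs, so a root lies in (-4, -3); Newton's method refines it to λ ≈ -3.9245. p(-3) = 4 and p(-2) = -5 have opposite signs, so a root lies in (-3, -2); Newton's method refines it to λ ≈ -2.4101. p(4) = -17 and p(5) = 44 have opposite signs, so a root lies in (4, 5); Newton's method refines it to λ ≈ 4.3347. Check (Vieta): the three roots sum to -2, matching tr M = -2.
Thus the eigenvalues (to 4 decimals) are -3.9245 (modulus 3.9245); -2.4101 (modulus 2.4101); 4.3347 (modulus 4.3347). The spectral radius is the largest modulus: r(A) ≈ 4.3347. (Cross-check: r(A) ≤ ||A||_2 ≈ 8.7552; equality holds whenever A is normal, though it can also hold for some non-normal A.)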